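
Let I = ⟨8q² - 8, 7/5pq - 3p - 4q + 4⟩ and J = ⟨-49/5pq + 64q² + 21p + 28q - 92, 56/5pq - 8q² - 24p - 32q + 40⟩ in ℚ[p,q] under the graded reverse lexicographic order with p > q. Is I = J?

For a fixed monomial order, each ideal has a unique reduced Gröbner basis; comparing bases decides equality.
Buchberger on the first generating set:
f_1 = 8q² - 8, LT = q².
f_2 = 7/5pq - 3p - 4q + 4, LT = pq.

S(f_1,f_2): lcm = pq². S = 15/7pq + 20/7q² - p - 20/7q.
  leading term pq: subtract (75/49)·f_2 from 15/7pq + 20/7q² - p - 20/7q → 20/7q² + 176/49p + 160/49q - 300/49
  leading term q²: subtract (5/14)·f_1 from 20/7q² + 176/49p + 160/49q - 300/49 → 176/49p + 160/49q - 160/49
  leading term p: no divisor's leading term divides it; move 176/49p to the remainder.
  leading term q: no divisor's leading term divides it; move 160/49q to the remainder.
  leading term 1: no divisor's leading term divides it; move -160/49 to the remainder.
  remainder 176/49p + 160/49q - 160/49 ≠ 0; add g_3 = 176/49p + 160/49q - 160/49 to the basis.

S(f_1,g_3): leading monomials are coprime, so the S-polynomial reduces to 0 (Buchberger's first criterion).
S(f_2,g_3): lcm = pq. S = -10/11q² - 15/7p - 150/77q + 20/7.
  leading term q²: subtract (-5/44)·f_1 from -10/11q² - 15/7p - 150/77q + 20/7 → -15/7p - 150/77q + 150/77
  leading term p: subtract (-105/176)·g_3 from -15/7p - 150/77q + 150/77 → 0
  remainder 0.

Every S-polynomial of the final basis reduces to 0, so we have a Gröbner basis.
Inter-reduce: drop elements whose leading term is divisible by another's, tail-reduce, and make monic.
Reduced Gröbner basis: {q² - 1, p + 10/11q - 10/11}.

Buchberger on the second generating set:
h_1 = -49/5pq + 64q² + 21p + 28q - 92, LT = pq.
h_2 = 56/5pq - 8q² - 24p - 32q + 40, LT = pq.

S(h_1,h_2): lcm = pq. S = -285/49q² + 285/49.
  leading term q²: no divisor's leading term divides it; move -285/49q² to the remainder.
  leading term 1: no divisor's leading term divides it; move 285/49 to the remainder.
  remainder -285/49q² + 285/49 ≠ 0; add k_3 = -285/49q² + 285/49 to the basis.

S(h_1,k_3): lcm = pq². S = -320/49q³ - 15/7pq - 20/7q² + p + 460/49q.
  leading term q³: subtract (64/57q)·k_3 from -320/49q³ - 15/7pq - 20/7q² + p + 460/49q → -15/7pq - 20/7q² + p + 20/7q
  leading term pq: subtract (75/343)·h_1 from -15/7pq - 20/7q² + p + 20/7q → -5780/343q² - 176/49p - 160/49q + 6900/343
  leading term q²: subtract (1156/399)·k_3 from -5780/343q² - 176/49p - 160/49q + 6900/343 → -176/49p - 160/49q + 160/49
  leading term p: no divisor's leading term divides it; move -176/49p to the remainder.
  leading term q: no divisor's leading term divides it; move -160/49q to the remainder.
  leading term 1: no divisor's leading term divides it; move 160/49 to the remainder.
  remainder -176/49p - 160/49q + 160/49 ≠ 0; add k_4 = -176/49p - 160/49q + 160/49 to the basis.

S(h_2,k_3): lcm = pq². S = -5/7q³ - 15/7pq - 20/7q² + p + 25/7q.
  leading term q³: subtract (7/57q)·k_3 from -5/7q³ - 15/7pq - 20/7q² + p + 25/7q → -15/7pq - 20/7q² + p + 20/7q
  leading term pq: subtract (75/343)·h_1 from -15/7pq - 20/7q² + p + 20/7q → -5780/343q² - 176/49p - 160/49q + 6900/343
  leading term q²: subtract (1156/399)·k_3 from -5780/343q² - 176/49p - 160/49q + 6900/343 → -176/49p - 160/49q + 160/49
  leading term p: subtract (1)·k_4 from -176/49p - 160/49q + 160/49 → 0
  remainder 0.

S(h_1,k_4): lcm = pq. S = -4010/539q² - 15/7p - 150/77q + 460/49.
  leading term q²: subtract (802/627)·k_3 from -4010/539q² - 15/7p - 150/77q + 460/49 → -15/7p - 150/77q + 150/77
  leading term p: subtract (105/176)·k_4 from -15/7p - 150/77q + 150/77 → 0
  remainder 0.

S(h_2,k_4): lcm = pq. S = -125/77q² - 15/7p - 150/77q + 25/7.
  leading term q²: subtract (175/627)·k_3 from -125/77q² - 15/7p - 150/77q + 25/7 → -15/7p - 150/77q + 150/77
  leading term p: subtract (105/176)·k_4 from -15/7p - 150/77q + 150/77 → 0
  remainder 0.

S(k_3,k_4): leading monomials are coprime, so the S-polynomial reduces to 0 (Buchberger's first criterion).
Every S-polynomial of the final basis reduces to 0, so we have a Gröbner basis.
Inter-reduce: drop elements whose leading term is divisible by another's, tail-reduce, and make monic.
Reduced Gröbner basis: {q² - 1, p + 10/11q - 10/11}.

These coincide, so the ideals are equal.

Yes, the ideals are equal.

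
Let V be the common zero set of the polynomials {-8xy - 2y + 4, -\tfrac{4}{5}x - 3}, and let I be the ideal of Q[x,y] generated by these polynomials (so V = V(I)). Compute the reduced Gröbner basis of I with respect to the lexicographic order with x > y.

G = {x + \tfrac{15}{4}, y + \tfrac{1}{7}}

f_1 = -8xy - 2y + 4, LT = xy.
f_2 = -\tfrac{4}{5}x - 3, LT = x.

S(f_1,f_2): lcm = xy. S = -\tfrac{7}{2}y - \tfrac{1}{2}.
  leading term y: no divisor's leading term divides it; move -\tfrac{7}{2}y to the remainder.
  leading term 1: no divisor's leading term divides it; move -\tfrac{1}{2} to the remainder.
  remainder -\tfrac{7}{2}y - \tfrac{1}{2} ≠ 0; add g_3 = -\tfrac{7}{2}y - \tfrac{1}{2} to the basis.

The other S-polynomials (S(f_1,g_3), S(f_2,g_3)) all reduce to 0 modulo the current basis, so we have a Gröbner basis.
Inter-reduce: drop elements whose leading term is divisible by another's, tail-reduce, and make monic.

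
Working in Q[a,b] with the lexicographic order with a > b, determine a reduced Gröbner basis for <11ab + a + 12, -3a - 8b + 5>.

f_1 = 11ab + a + 12, LT = ab.
f_2 = -3a - 8b + 5, LT = a.

S(f_1,f_2): lcm = ab. S = 1/11a - 8/3b^2 + 5/3b + 12/11.
  reduce S modulo (f_1, f_2):
  remainder -8/3b^2 + 47/33b + 41/33 ≠ 0; add g_3 = -8/3b^2 + 47/33b + 41/33 to the basis.

The other S-polynomials (S(f_1,g_3), S(f_2,g_3)) all reduce to 0 modulo the current basis, so we have a Gröbner basis.
Inter-reduce: drop elements whose leading term is divisible by another's, tail-reduce, and make monic.

G = {a + 8/3b - 5/3, b^2 - 47/88b - 41/88}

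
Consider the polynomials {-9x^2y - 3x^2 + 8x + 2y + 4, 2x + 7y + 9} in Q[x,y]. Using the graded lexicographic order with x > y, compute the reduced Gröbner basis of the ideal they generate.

f_1 = -9x^2y - 3x^2 + 8x + 2y + 4, LT = x^2y.
f_2 = 2x + 7y + 9, LT = x.

S(f_1,f_2): lcm = x^2y. S = -7/2xy^2 + 1/3x^2 - 9/2xy - 8/9x - 2/9y - 4/9.
  leading term xy^2: subtract (-7/4y^2)·f_2 from -7/2xy^2 + 1/3x^2 - 9/2xy - 8/9x - 2/9y - 4/9 → 49/4y^3 + 1/3x^2 - 9/2xy + 63/4y^2 - 8/9x - 2/9y - 4/9
  leading term y^3: no divisor's leading term divides it; move 49/4y^3 to the remainder.
  leading term x^2: subtract (1/6x)·f_2 from 1/3x^2 - 9/2xy + 63/4y^2 - 8/9x - 2/9y - 4/9 → -17/3xy + 63/4y^2 - 43/18x - 2/9y - 4/9
  leading term xy: subtract (-17/6y)·f_2 from -17/3xy + 63/4y^2 - 43/18x - 2/9y - 4/9 → 427/12y^2 - 43/18x + 455/18y - 4/9
  leading term y^2: no divisor's leading term divides it; move 427/12y^2 to the remainder.
  leading term x: subtract (-43/36)·f_2 from -43/18x + 455/18y - 4/9 → 1211/36y + 371/36
  leading term y: no divisor's leading term divides it; move 1211/36y to the remainder.
  leading term 1: no divisor's leading term divides it; move 371/36 to the remainder.
  remainder 49/4y^3 + 427/12y^2 + 1211/36y + 371/36 ≠ 0; add g_3 = 49/4y^3 + 427/12y^2 + 1211/36y + 371/36 to the basis.

The other S-polynomials (S(f_1,g_3), S(f_2,g_3)) all reduce to 0 modulo the current basis, so we have a Gröbner basis.
Inter-reduce: drop elements whose leading term is divisible by another's, tail-reduce, and make monic.

G = {y^3 + 61/21y^2 + 173/63y + 53/63, x + 7/2y + 9/2}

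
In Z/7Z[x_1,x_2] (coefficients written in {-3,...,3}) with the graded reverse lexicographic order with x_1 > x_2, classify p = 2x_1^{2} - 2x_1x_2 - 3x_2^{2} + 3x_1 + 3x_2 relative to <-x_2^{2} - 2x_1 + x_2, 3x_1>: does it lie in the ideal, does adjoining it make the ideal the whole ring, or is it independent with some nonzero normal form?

2x_1^{2} - 2x_1x_2 - 3x_2^{2} + 3x_1 + 3x_2 lies in I (it reduces to 0).

First compute the reduced Gröbner basis of I by Buchberger's algorithm.
f_1 = -x_2^{2} - 2x_1 + x_2, LT = x_2^{2}.
f_2 = 3x_1, LT = x_1.

S(f_1,f_2): leading monomials are coprime, so the S-polynomial reduces to 0 (Buchberger's first criterion).
Every S-polynomial of the final basis reduces to 0, so we have a Gröbner basis.
Inter-reduce: drop elements whose leading term is divisible by another's, tail-reduce, and make monic.
Reduced Gröbner basis: {x_2^{2} - x_2, x_1}.
Label its elements g_1 = x_2^{2} - x_2, g_2 = x_1.

Reduce p = 2x_1^{2} - 2x_1x_2 - 3x_2^{2} + 3x_1 + 3x_2 modulo G:
  leading term x_1^{2}: subtract (2x_1)·g_2 from 2x_1^{2} - 2x_1x_2 - 3x_2^{2} + 3x_1 + 3x_2 → -2x_1x_2 - 3x_2^{2} + 3x_1 + 3x_2
  leading term x_1x_2: subtract (-2x_2)·g_2 from -2x_1x_2 - 3x_2^{2} + 3x_1 + 3x_2 → -3x_2^{2} + 3x_1 + 3x_2
  leading term x_2^{2}: subtract (-3)·g_1 from -3x_2^{2} + 3x_1 + 3x_2 → 3x_1
  leading term x_1: subtract (3)·g_2 from 3x_1 → 0
  normal form = 0.
Since the normal form is 0, p ∈ I.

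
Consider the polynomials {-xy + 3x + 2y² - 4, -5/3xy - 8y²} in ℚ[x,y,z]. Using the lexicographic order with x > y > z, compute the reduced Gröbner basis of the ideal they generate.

G = {x + 34/15y² - 4/3, y³ - 36/17y² - 10/17y}

f_1 = -xy + 3x + 2y² - 4, LT = xy.
f_2 = -5/3xy - 8y², LT = xy.

S(f_1,f_2): lcm = xy. S = -3x - 34/5y² + 4.
  leading term x: no divisor's leading term divides it; move -3x to the remainder.
  leading term y²: no divisor's leading term divides it; move -34/5y² to the remainder.
  leading term 1: no divisor's leading term divides it; move 4 to the remainder.
  remainder -3x - 34/5y² + 4 ≠ 0; add g_3 = -3x - 34/5y² + 4 to the basis.

S(f_1,g_3): lcm = xy. S = -3x - 34/15y³ - 2y² + 4/3y + 4.
  leading term x: subtract (1)·g_3 from -3x - 34/15y³ - 2y² + 4/3y + 4 → -34/15y³ + 24/5y² + 4/3y
  leading term y³: no divisor's leading term divides it; move -34/15y³ to the remainder.
  leading term y²: no divisor's leading term divides it; move 24/5y² to the remainder.
  leading term y: no divisor's leading term divides it; move 4/3y to the remainder.
  remainder -34/15y³ + 24/5y² + 4/3y ≠ 0; add g_4 = -34/15y³ + 24/5y² + 4/3y to the basis.

S(f_2,g_3): lcm = xy. S = -34/15y³ + 24/5y² + 4/3y.
  leading term y³: subtract (1)·g_4 from -34/15y³ + 24/5y² + 4/3y → 0
  remainder 0.

S(f_1,g_4): lcm = xy³. S = -15/17xy² + 10/17xy - 2y⁴ + 4y².
  leading term xy²: subtract (15/17y)·f_1 from -15/17xy² + 10/17xy - 2y⁴ + 4y² → -35/17xy - 2y⁴ - 30/17y³ + 4y² + 60/17y
  leading term xy: subtract (35/17)·f_1 from -35/17xy - 2y⁴ - 30/17y³ + 4y² + 60/17y → -105/17x - 2y⁴ - 30/17y³ - 2/17y² + 60/17y + 140/17
  leading term x: subtract (35/17)·g_3 from -105/17x - 2y⁴ - 30/17y³ - 2/17y² + 60/17y + 140/17 → -2y⁴ - 30/17y³ + 236/17y² + 60/17y
  leading term y⁴: subtract (15/17y)·g_4 from -2y⁴ - 30/17y³ + 236/17y² + 60/17y → -6y³ + 216/17y² + 60/17y
  leading term y³: subtract (45/17)·g_4 from -6y³ + 216/17y² + 60/17y → 0
  remainder 0.

S(f_2,g_4): lcm = xy³. S = 36/17xy² + 10/17xy + 24/5y⁴.
  leading term xy²: subtract (-36/17y)·f_1 from 36/17xy² + 10/17xy + 24/5y⁴ → 118/17xy + 24/5y⁴ + 72/17y³ - 144/17y
  leading term xy: subtract (-118/17)·f_1 from 118/17xy + 24/5y⁴ + 72/17y³ - 144/17y → 354/17x + 24/5y⁴ + 72/17y³ + 236/17y² - 144/17y - 472/17
  leading term x: subtract (-118/17)·g_3 from 354/17x + 24/5y⁴ + 72/17y³ + 236/17y² - 144/17y - 472/17 → 24/5y⁴ + 72/17y³ - 2832/85y² - 144/17y
  leading term y⁴: subtract (-36/17y)·g_4 from 24/5y⁴ + 72/17y³ - 2832/85y² - 144/17y → 72/5y³ - 2592/85y² - 144/17y
  leading term y³: subtract (-108/17)·g_4 from 72/5y³ - 2592/85y² - 144/17y → 0
  remainder 0.

S(g_3,g_4): leading monomials are coprime, so the S-polynomial reduces to 0 (Buchberger's first criterion).
Every S-polynomial of the final basis reduces to 0, so we have a Gröbner basis.
Inter-reduce: drop elements whose leading term is divisible by another's, tail-reduce, and make monic.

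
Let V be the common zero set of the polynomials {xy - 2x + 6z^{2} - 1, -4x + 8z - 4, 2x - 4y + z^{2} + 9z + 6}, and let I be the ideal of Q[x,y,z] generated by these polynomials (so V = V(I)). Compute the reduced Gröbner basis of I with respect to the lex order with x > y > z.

f_1 = xy - 2x + 6z^{2} - 1, LT = xy.
f_2 = -4x + 8z - 4, LT = x.
f_3 = 2x - 4y + z^{2} + 9z + 6, LT = x.

S(f_1,f_2): lcm = xy. S = -2x + 2yz - y + 6z^{2} - 1.
  reduce S modulo (f_1, f_2, f_3):
  remainder 2yz - y + 6z^{2} - 4z + 1 ≠ 0; add g_4 = 2yz - y + 6z^{2} - 4z + 1 to the basis.

S(f_1,f_3): lcm = xy. S = -2x + 2y^{2} - \tfrac{1}{2}yz^{2} - \tfrac{9}{2}yz - 3y + 6z^{2} - 1.
  reduce S modulo (f_1, f_2, f_3, g_4):
  remainder 2y^{2} - \tfrac{43}{8}y + \tfrac{3}{2}z^{3} + \tfrac{77}{4}z^{2} - \tfrac{53}{4}z + \tfrac{27}{8} ≠ 0; add g_5 = 2y^{2} - \tfrac{43}{8}y + \tfrac{3}{2}z^{3} + \tfrac{77}{4}z^{2} - \tfrac{53}{4}z + \tfrac{27}{8} to the basis.

S(f_2,f_3): lcm = x. S = 2y - \tfrac{1}{2}z^{2} - \tfrac{13}{2}z - 2.
  reduce S modulo (f_1, f_2, f_3, g_4, g_5):
  remainder 2y - \tfrac{1}{2}z^{2} - \tfrac{13}{2}z - 2 ≠ 0; add g_6 = 2y - \tfrac{1}{2}z^{2} - \tfrac{13}{2}z - 2 to the basis.

S(f_1,g_5): lcm = xy^{2}. S = \tfrac{11}{16}xy - \tfrac{3}{4}xz^{3} - \tfrac{77}{8}xz^{2} + \tfrac{53}{8}xz - \tfrac{27}{16}x + 6yz^{2} - y.
  reduce S modulo (f_1, f_2, f_3, g_4, g_5, g_6):
  remainder -\tfrac{3}{2}z^{4} - \tfrac{73}{2}z^{3} + \tfrac{175}{8}z^{2} - \tfrac{21}{8}z ≠ 0; add g_7 = -\tfrac{3}{2}z^{4} - \tfrac{73}{2}z^{3} + \tfrac{175}{8}z^{2} - \tfrac{21}{8}z to the basis.

S(f_1,g_6): lcm = xy. S = \tfrac{1}{4}xz^{2} + \tfrac{13}{4}xz - x + 6z^{2} - 1.
  reduce S modulo (f_1, f_2, f_3, g_4, g_5, g_6, g_7):
  remainder \tfrac{1}{2}z^{3} + \tfrac{49}{4}z^{2} - \tfrac{21}{4}z ≠ 0; add g_8 = \tfrac{1}{2}z^{3} + \tfrac{49}{4}z^{2} - \tfrac{21}{4}z to the basis.

The other S-polynomials (S(f_1,g_4), S(f_2,g_4), S(f_3,g_4), S(f_2,g_5), S(f_3,g_5), S(g_4,g_5), S(f_2,g_6), S(f_3,g_6), S(g_4,g_6), S(g_5,g_6), S(f_1,g_7), S(f_2,g_7), S(f_3,g_7), S(g_4,g_7), S(g_5,g_7), S(g_6,g_7), S(f_1,g_8), S(f_2,g_8), S(f_3,g_8), S(g_4,g_8), S(g_5,g_8), S(g_6,g_8), S(g_7,g_8)) all reduce to 0 modulo the current basis, so we have a Gröbner basis.
Inter-reduce: drop elements whose leading term is divisible by another's, tail-reduce, and make monic.

G = {x - 2z + 1, y - \tfrac{1}{4}z^{2} - \tfrac{13}{4}z - 1, z^{3} + \tfrac{49}{2}z^{2} - \tfrac{21}{2}z}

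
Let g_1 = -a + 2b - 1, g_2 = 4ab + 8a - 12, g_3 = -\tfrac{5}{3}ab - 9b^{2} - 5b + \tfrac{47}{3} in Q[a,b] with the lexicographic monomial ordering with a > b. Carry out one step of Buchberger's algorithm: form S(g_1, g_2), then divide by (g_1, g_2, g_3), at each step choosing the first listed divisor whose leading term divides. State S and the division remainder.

lcm(LM(g_1), LM(g_2)) = ab.
S = (lcm/LT(g_1))·g_1 − (lcm/LT(g_2))·g_2 = -2a - 2b^{2} + b + 3.
Reduce S modulo (g_1, g_2, g_3) in that order:
  leading term a: subtract (2)·g_1 from -2a - 2b^{2} + b + 3 → -2b^{2} - 3b + 5
  leading term b^{2}: no divisor's leading term divides it; move -2b^{2} to the remainder.
  leading term b: no divisor's leading term divides it; move -3b to the remainder.
  leading term 1: no divisor's leading term divides it; move 5 to the remainder.
The remainder -2b^{2} - 3b + 5 is nonzero, so it would be added as the next basis element.
An S-polynomial is built so that the two leading terms cancel; whether anything survives reduction is exactly the Gröbner-basis criterion.

S(g_1, g_2) = -2a - 2b^{2} + b + 3; remainder on division = -2b^{2} - 3b + 5.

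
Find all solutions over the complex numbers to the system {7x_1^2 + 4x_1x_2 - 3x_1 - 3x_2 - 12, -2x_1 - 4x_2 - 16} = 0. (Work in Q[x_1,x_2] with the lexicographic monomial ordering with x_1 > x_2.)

Compute a lex Gröbner basis by Buchberger's algorithm.
f_1 = 7x_1^2 + 4x_1x_2 - 3x_1 - 3x_2 - 12, LT = x_1^2.
f_2 = -2x_1 - 4x_2 - 16, LT = x_1.

S(f_1,f_2): lcm = x_1^2. S = -10/7x_1x_2 - 59/7x_1 - 3/7x_2 - 12/7.
  reduce S modulo (f_1, f_2):
  remainder 20/7x_2^2 + 195/7x_2 + 460/7 ≠ 0; add h_3 = 20/7x_2^2 + 195/7x_2 + 460/7 to the basis.

The other S-polynomials (S(f_1,h_3), S(f_2,h_3)) all reduce to 0 modulo the current basis, so we have a Gröbner basis.
Inter-reduce: drop elements whose leading term is divisible by another's, tail-reduce, and make monic.
Reduced Gröbner basis: {x_1 + 2x_2 + 8, x_2^2 + 39/4x_2 + 23}.

Elimination: the polynomial x_2^2 + 39/4x_2 + 23 lies in the elimination ideal for x_2, so x_2 ∈ {-23/4, -4}. For each such x_2, the remaining basis elements (now univariate) give the rest of the solution.
  x_2 = -23/4: the earlier basis element becomes x_1 - 7/2 = 0, giving x_1 = 7/2 — point (7/2, -23/4).
  x_2 = -4: the earlier basis element becomes x_1 = 0, giving x_1 = 0 — point (0, -4).

{(7/2, -23/4), (0, -4)}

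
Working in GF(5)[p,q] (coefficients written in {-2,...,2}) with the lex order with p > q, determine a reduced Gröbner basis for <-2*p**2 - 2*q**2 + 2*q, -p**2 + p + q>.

This is the nonlinear analogue of row-reducing a linear system.

f_1 = -2*p**2 - 2*q**2 + 2*q, LT = p**2.
f_2 = -p**2 + p + q, LT = p**2.

S(f_1,f_2): lcm = p**2. S = p + q**2.
  reduce S modulo (f_1, f_2):
  remainder p + q**2 ≠ 0; add g_3 = p + q**2 to the basis.

S(f_1,g_3): lcm = p**2. S = -p*q**2 + q**2 - q.
  reduce S modulo (f_1, f_2, g_3):
  remainder q**4 + q**2 - q ≠ 0; add g_4 = q**4 + q**2 - q to the basis.

The other S-polynomials (S(f_2,g_3), S(f_1,g_4), S(f_2,g_4), S(g_3,g_4)) all reduce to 0 modulo the current basis, so we have a Gröbner basis.
Inter-reduce: drop elements whose leading term is divisible by another's, tail-reduce, and make monic.

G = {p + q**2, q**4 + q**2 - q}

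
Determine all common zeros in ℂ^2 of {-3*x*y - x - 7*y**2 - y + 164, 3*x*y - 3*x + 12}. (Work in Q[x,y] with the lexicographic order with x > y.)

{(-1, 5), (3*sqrt(193)/2 + 43/2, -29/14 + 3*sqrt(193)/14), (43/2 - 3*sqrt(193)/2, -3*sqrt(193)/14 - 29/14)}

Compute a lex Gröbner basis by Buchberger's algorithm.
f_1 = -3*x*y - x - 7*y**2 - y + 164, LT = x*y.
f_2 = 3*x*y - 3*x + 12, LT = x*y.

S(f_1,f_2): lcm = x*y. S = 4/3*x + 7/3*y**2 + 1/3*y - 176/3.
  reduce S modulo (f_1, f_2):
  remainder 4/3*x + 7/3*y**2 + 1/3*y - 176/3 ≠ 0; add h_3 = 4/3*x + 7/3*y**2 + 1/3*y - 176/3 to the basis.

S(f_1,h_3): lcm = x*y. S = 1/3*x - 7/4*y**3 + 25/12*y**2 + 133/3*y - 164/3.
  reduce S modulo (f_1, f_2, h_3):
  remainder -7/4*y**3 + 3/2*y**2 + 177/4*y - 40 ≠ 0; add h_4 = -7/4*y**3 + 3/2*y**2 + 177/4*y - 40 to the basis.

The other S-polynomials (S(f_2,h_3), S(f_1,h_4), S(f_2,h_4), S(h_3,h_4)) all reduce to 0 modulo the current basis, so we have a Gröbner basis.
Inter-reduce: drop elements whose leading term is divisible by another's, tail-reduce, and make monic.
Reduced Gröbner basis: {x + 7/4*y**2 + 1/4*y - 44, y**3 - 6/7*y**2 - 177/7*y + 160/7}.

A lex Gröbner basis eliminates variables successively. Here y**3 - 6/7*y**2 - 177/7*y + 160/7 depends only on y, with roots {5, -29/14 + 3*sqrt(193)/14, -3*sqrt(193)/14 - 29/14}; lifting each root through the earlier basis elements recovers the full solutions.
  y = 5: the earlier basis element becomes x + 1 = 0, giving x = -1 — point (-1, 5).
  y = -29/14 + 3*sqrt(193)/14: the earlier basis element becomes x - 43/2 - 3*sqrt(193)/2 = 0, giving x = 3*sqrt(193)/2 + 43/2 — point (3*sqrt(193)/2 + 43/2, -29/14 + 3*sqrt(193)/14).
  y = -3*sqrt(193)/14 - 29/14: the earlier basis element becomes x - 43/2 + 3*sqrt(193)/2 = 0, giving x = 43/2 - 3*sqrt(193)/2 — point (43/2 - 3*sqrt(193)/2, -3*sqrt(193)/14 - 29/14).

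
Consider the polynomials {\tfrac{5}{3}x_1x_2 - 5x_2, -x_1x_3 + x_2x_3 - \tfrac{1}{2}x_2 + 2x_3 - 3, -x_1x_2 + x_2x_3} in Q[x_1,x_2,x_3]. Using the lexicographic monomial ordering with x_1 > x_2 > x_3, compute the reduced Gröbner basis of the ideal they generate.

G = {x_1x_2 - 3x_2, x_1x_3 - \tfrac{5}{2}x_2 - 2x_3 + 3, x_2^{2} - \tfrac{12}{5}x_2, x_2x_3 - 3x_2}

f_1 = \tfrac{5}{3}x_1x_2 - 5x_2, LT = x_1x_2.
f_2 = -x_1x_3 + x_2x_3 - \tfrac{1}{2}x_2 + 2x_3 - 3, LT = x_1x_3.
f_3 = -x_1x_2 + x_2x_3, LT = x_1x_2.

S(f_1,f_2): lcm = x_1x_2x_3. S = x_2^{2}x_3 - \tfrac{1}{2}x_2^{2} - x_2x_3 - 3x_2.
  reduce S modulo (f_1, f_2, f_3):
  remainder x_2^{2}x_3 - \tfrac{1}{2}x_2^{2} - x_2x_3 - 3x_2 ≠ 0; add g_4 = x_2^{2}x_3 - \tfrac{1}{2}x_2^{2} - x_2x_3 - 3x_2 to the basis.

S(f_1,f_3): lcm = x_1x_2. S = x_2x_3 - 3x_2.
  reduce S modulo (f_1, f_2, f_3, g_4):
  remainder x_2x_3 - 3x_2 ≠ 0; add g_5 = x_2x_3 - 3x_2 to the basis.

S(f_3,g_4): lcm = x_1x_2^{2}x_3. S = \tfrac{1}{2}x_1x_2^{2} + x_1x_2x_3 + 3x_1x_2 - x_2^{2}x_3^{2}.
  reduce S modulo (f_1, f_2, f_3, g_4, g_5):
  remainder \tfrac{5}{4}x_2^{2} - 3x_2 ≠ 0; add g_6 = \tfrac{5}{4}x_2^{2} - 3x_2 to the basis.

The other S-polynomials (S(f_2,f_3), S(f_1,g_4), S(f_2,g_4), S(f_1,g_5), S(f_2,g_5), S(f_3,g_5), S(g_4,g_5), S(f_1,g_6), S(f_2,g_6), S(f_3,g_6), S(g_4,g_6), S(g_5,g_6)) all reduce to 0 modulo the current basis, so we have a Gröbner basis.
Inter-reduce: drop elements whose leading term is divisible by another's, tail-reduce, and make monic.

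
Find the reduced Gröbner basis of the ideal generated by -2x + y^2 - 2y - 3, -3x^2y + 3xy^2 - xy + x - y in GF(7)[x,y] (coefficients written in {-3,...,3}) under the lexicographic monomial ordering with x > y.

This is the nonlinear analogue of row-reducing a linear system.

f_1 = -2x + y^2 - 2y - 3, LT = x.
f_2 = -3x^2y + 3xy^2 - xy + x - y, LT = x^2y.

S(f_1,f_2): lcm = x^2y. S = 3xy^3 + 2xy^2 - 2x + 2y.
  leading term xy^3: subtract (2y^3)·f_1 from 3xy^3 + 2xy^2 - 2x + 2y → 2xy^2 - 2x - 2y^5 - 3y^4 - y^3 + 2y
  leading term xy^2: subtract (-y^2)·f_1 from 2xy^2 - 2x - 2y^5 - 3y^4 - y^3 + 2y → -2x - 2y^5 - 2y^4 - 3y^3 - 3y^2 + 2y
  leading term x: subtract (1)·f_1 from -2x - 2y^5 - 2y^4 - 3y^3 - 3y^2 + 2y → -2y^5 - 2y^4 - 3y^3 + 3y^2 - 3y + 3
  leading term y^5: no divisor's leading term divides it; move -2y^5 to the remainder.
  leading term y^4: no divisor's leading term divides it; move -2y^4 to the remainder.
  leading term y^3: no divisor's leading term divides it; move -3y^3 to the remainder.
  leading term y^2: no divisor's leading term divides it; move 3y^2 to the remainder.
  leading term y: no divisor's leading term divides it; move -3y to the remainder.
  leading term 1: no divisor's leading term divides it; move 3 to the remainder.
  remainder -2y^5 - 2y^4 - 3y^3 + 3y^2 - 3y + 3 ≠ 0; add g_3 = -2y^5 - 2y^4 - 3y^3 + 3y^2 - 3y + 3 to the basis.

S(f_1,g_3): leading monomials are coprime, so the S-polynomial reduces to 0 (Buchberger's first criterion).
S(f_2,g_3): lcm = x^2y^5. S = -x^2y^4 + 2x^2y^3 - 2x^2y^2 + 2x^2y - 2x^2 - xy^6 - 2xy^5 + 2xy^4 - 2y^5.
  leading term x^2y^4: subtract (-3xy^4)·f_1 from -x^2y^4 + 2x^2y^3 - 2x^2y^2 + 2x^2y - 2x^2 - xy^6 - 2xy^5 + 2xy^4 - 2y^5 → 2x^2y^3 - 2x^2y^2 + 2x^2y - 2x^2 + 2xy^6 - xy^5 - 2y^5
  leading term x^2y^3: subtract (-xy^3)·f_1 from 2x^2y^3 - 2x^2y^2 + 2x^2y - 2x^2 + 2xy^6 - xy^5 - 2y^5 → -2x^2y^2 + 2x^2y - 2x^2 + 2xy^6 - 2xy^4 - 3xy^3 - 2y^5
  leading term x^2y^2: subtract (xy^2)·f_1 from -2x^2y^2 + 2x^2y - 2x^2 + 2xy^6 - 2xy^4 - 3xy^3 - 2y^5 → 2x^2y - 2x^2 + 2xy^6 - 3xy^4 - xy^3 + 3xy^2 - 2y^5
  leading term x^2y: subtract (-xy)·f_1 from 2x^2y - 2x^2 + 2xy^6 - 3xy^4 - xy^3 + 3xy^2 - 2y^5 → -2x^2 + 2xy^6 - 3xy^4 + xy^2 - 3xy - 2y^5
  leading term x^2: subtract (x)·f_1 from -2x^2 + 2xy^6 - 3xy^4 + xy^2 - 3xy - 2y^5 → 2xy^6 - 3xy^4 - xy + 3x - 2y^5
  leading term xy^6: subtract (-y^6)·f_1 from 2xy^6 - 3xy^4 - xy + 3x - 2y^5 → -3xy^4 - xy + 3x + y^8 - 2y^7 - 3y^6 - 2y^5
  leading term xy^4: subtract (-2y^4)·f_1 from -3xy^4 - xy + 3x + y^8 - 2y^7 - 3y^6 - 2y^5 → -xy + 3x + y^8 - 2y^7 - y^6 + y^5 + y^4
  leading term xy: subtract (-3y)·f_1 from -xy + 3x + y^8 - 2y^7 - y^6 + y^5 + y^4 → 3x + y^8 - 2y^7 - y^6 + y^5 + y^4 + 3y^3 + y^2 - 2y
  leading term x: subtract (2)·f_1 from 3x + y^8 - 2y^7 - y^6 + y^5 + y^4 + 3y^3 + y^2 - 2y → y^8 - 2y^7 - y^6 + y^5 + y^4 + 3y^3 - y^2 + 2y - 1
  leading term y^8: subtract (3y^3)·g_3 from y^8 - 2y^7 - y^6 + y^5 + y^4 + 3y^3 - y^2 + 2y - 1 → -3y^7 + y^6 - y^5 + 3y^4 + y^3 - y^2 + 2y - 1
  leading term y^7: subtract (-2y^2)·g_3 from -3y^7 + y^6 - y^5 + 3y^4 + y^3 - y^2 + 2y - 1 → -3y^6 + 2y^4 + 2y^3 - 2y^2 + 2y - 1
  leading term y^6: subtract (-2y)·g_3 from -3y^6 + 2y^4 + 2y^3 - 2y^2 + 2y - 1 → 3y^5 + 3y^4 + y^3 - y^2 + y - 1
  leading term y^5: subtract (2)·g_3 from 3y^5 + 3y^4 + y^3 - y^2 + y - 1 → 0
  remainder 0.

Every S-polynomial of the final basis reduces to 0, so we have a Gröbner basis.
Inter-reduce: drop elements whose leading term is divisible by another's, tail-reduce, and make monic.

G = {x + 3y^2 + y - 2, y^5 + y^4 - 2y^3 + 2y^2 - 2y + 2}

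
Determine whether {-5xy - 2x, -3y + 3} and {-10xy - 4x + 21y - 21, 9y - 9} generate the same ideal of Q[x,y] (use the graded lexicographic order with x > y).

Since reduced Gröbner bases are canonical representatives of ideals under a given ordering, it suffices to compute and compare them.
Buchberger on the first generating set:
f_1 = -5xy - 2x, LT = xy.
f_2 = -3y + 3, LT = y.

S(f_1,f_2): lcm = xy. S = 7/5x.
  reduce S modulo (f_1, f_2):
  remainder 7/5x ≠ 0; add g_3 = 7/5x to the basis.

The other S-polynomials (S(f_1,g_3), S(f_2,g_3)) all reduce to 0 modulo the current basis, so we have a Gröbner basis.
Inter-reduce: drop elements whose leading term is divisible by another's, tail-reduce, and make monic.
Reduced Gröbner basis: {x, y - 1}.

Buchberger on the second generating set:
h_1 = -10xy - 4x + 21y - 21, LT = xy.
h_2 = 9y - 9, LT = y.

S(h_1,h_2): lcm = xy. S = 7/5x - 21/10y + 21/10.
  reduce S modulo (h_1, h_2):
  remainder 7/5x ≠ 0; add k_3 = 7/5x to the basis.

The other S-polynomials (S(h_1,k_3), S(h_2,k_3)) all reduce to 0 modulo the current basis, so we have a Gröbner basis.
Inter-reduce: drop elements whose leading term is divisible by another's, tail-reduce, and make monic.
Reduced Gröbner basis: {x, y - 1}.

The two bases agree; hence the ideals are identical.

Yes, the ideals are equal.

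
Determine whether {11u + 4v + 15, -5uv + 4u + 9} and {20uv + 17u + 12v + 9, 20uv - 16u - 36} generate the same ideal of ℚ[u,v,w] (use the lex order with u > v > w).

Equality of ideals is decidable: compute both reduced Gröbner bases (unique for the ordering) and check whether they agree.
Buchberger on the first generating set:
f_1 = 11u + 4v + 15, LT = u.
f_2 = -5uv + 4u + 9, LT = uv.

S(f_1,f_2): lcm = uv. S = ⅘u + 4/11v² + 15/11v + 9/5.
  reduce S modulo (f_1, f_2):
  remainder 4/11v² + 59/55v + 39/55 ≠ 0; add g_3 = 4/11v² + 59/55v + 39/55 to the basis.

The other S-polynomials (S(f_1,g_3), S(f_2,g_3)) all reduce to 0 modulo the current basis, so we have a Gröbner basis.
Inter-reduce: drop elements whose leading term is divisible by another's, tail-reduce, and make monic.
Reduced Gröbner basis: {u + 4/11v + 15/11, v² + 59/20v + 39/20}.

Buchberger on the second generating set:
h_1 = 20uv + 17u + 12v + 9, LT = uv.
h_2 = 20uv - 16u - 36, LT = uv.

S(h_1,h_2): lcm = uv. S = 33/20u + ⅗v + 9/4.
  reduce S modulo (h_1, h_2):
  remainder 33/20u + ⅗v + 9/4 ≠ 0; add k_3 = 33/20u + ⅗v + 9/4 to the basis.

S(h_1,k_3): lcm = uv. S = 17/20u - 4/11v² - 42/55v + 9/20.
  reduce S modulo (h_1, h_2, k_3):
  remainder -4/11v² - 59/55v - 39/55 ≠ 0; add k_4 = -4/11v² - 59/55v - 39/55 to the basis.

The other S-polynomials (S(h_2,k_3), S(h_1,k_4), S(h_2,k_4), S(k_3,k_4)) all reduce to 0 modulo the current basis, so we have a Gröbner basis.
Inter-reduce: drop elements whose leading term is divisible by another's, tail-reduce, and make monic.
Reduced Gröbner basis: {u + 4/11v + 15/11, v² + 59/20v + 39/20}.

These coincide, so the ideals are equal.

Yes, the ideals are equal.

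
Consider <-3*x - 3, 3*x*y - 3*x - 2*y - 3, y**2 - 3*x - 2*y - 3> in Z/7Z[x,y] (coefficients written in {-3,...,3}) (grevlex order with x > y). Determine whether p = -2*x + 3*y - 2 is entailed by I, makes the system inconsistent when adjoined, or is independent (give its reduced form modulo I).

-2*x + 3*y - 2 lies in I (it reduces to 0).

First compute the reduced Gröbner basis of I by Buchberger's algorithm.
f_1 = -3*x - 3, LT = x.
f_2 = 3*x*y - 3*x - 2*y - 3, LT = x*y.
f_3 = y**2 - 3*x - 2*y - 3, LT = y**2.

S(f_1,f_2): lcm = x*y. S = x - 3*y + 1.
  leading term x: subtract (2)·f_1 from x - 3*y + 1 → -3*y
  leading term y: no divisor's leading term divides it; move -3*y to the remainder.
  remainder -3*y ≠ 0; add h_4 = -3*y to the basis.

The other S-polynomials (S(f_1,f_3), S(f_2,f_3), S(f_1,h_4), S(f_2,h_4), S(f_3,h_4)) all reduce to 0 modulo the current basis, so we have a Gröbner basis.
Inter-reduce: drop elements whose leading term is divisible by another's, tail-reduce, and make monic.
Reduced Gröbner basis: {x + 1, y}.
Label its elements g_1 = x + 1, g_2 = y.

Reduce p = -2*x + 3*y - 2 modulo G:
  leading term x: subtract (-2)·g_1 from -2*x + 3*y - 2 → 3*y
  leading term y: subtract (3)·g_2 from 3*y → 0
  normal form = 0.
Since the normal form is 0, p ∈ I.

The remainder on division by a Gröbner basis is unique — it is the normal form.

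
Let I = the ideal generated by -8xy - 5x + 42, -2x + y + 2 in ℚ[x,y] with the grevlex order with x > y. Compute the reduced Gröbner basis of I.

f_1 = -8xy - 5x + 42, LT = xy.
f_2 = -2x + y + 2, LT = x.

S(f_1,f_2): lcm = xy. S = ½y² + ⅝x + y - 21/4.
  reduce S modulo (f_1, f_2):
  remainder ½y² + 21/16y - 37/8 ≠ 0; add g_3 = ½y² + 21/16y - 37/8 to the basis.

The other S-polynomials (S(f_1,g_3), S(f_2,g_3)) all reduce to 0 modulo the current basis, so we have a Gröbner basis.
Inter-reduce: drop elements whose leading term is divisible by another's, tail-reduce, and make monic.

G = {y² + 21/8y - 37/4, x - ½y - 1}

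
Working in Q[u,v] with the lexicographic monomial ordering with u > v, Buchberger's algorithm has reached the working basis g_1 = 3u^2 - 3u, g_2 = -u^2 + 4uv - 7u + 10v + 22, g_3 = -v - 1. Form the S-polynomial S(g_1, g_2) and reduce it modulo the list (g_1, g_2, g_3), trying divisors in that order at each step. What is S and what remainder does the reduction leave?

S(g_1, g_2) = 4uv - 8u + 10v + 22; remainder on division = -12u + 12.

lcm(LM(g_1), LM(g_2)) = u^2.
S = (lcm/LT(g_1))·g_1 − (lcm/LT(g_2))·g_2 = 4uv - 8u + 10v + 22.
Reduce S modulo (g_1, g_2, g_3) in that order:
  leading term uv: subtract (-4u)·g_3 from 4uv - 8u + 10v + 22 → -12u + 10v + 22
  leading term u: no divisor's leading term divides it; move -12u to the remainder.
  leading term v: subtract (-10)·g_3 from 10v + 22 → 12
  leading term 1: no divisor's leading term divides it; move 12 to the remainder.
The remainder -12u + 12 is nonzero, so it would be added as the next basis element.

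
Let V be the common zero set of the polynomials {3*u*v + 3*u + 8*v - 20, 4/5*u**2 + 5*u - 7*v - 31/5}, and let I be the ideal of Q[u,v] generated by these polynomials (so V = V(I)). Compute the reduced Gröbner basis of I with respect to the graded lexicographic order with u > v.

f_1 = 3*u*v + 3*u + 8*v - 20, LT = u*v.
f_2 = 4/5*u**2 + 5*u - 7*v - 31/5, LT = u**2.

S(f_1,f_2): lcm = u**2*v. S = u**2 - 43/12*u*v + 35/4*v**2 - 20/3*u + 31/4*v.
  leading term u**2: subtract (5/4)·f_2 from u**2 - 43/12*u*v + 35/4*v**2 - 20/3*u + 31/4*v → -43/12*u*v + 35/4*v**2 - 155/12*u + 33/2*v + 31/4
  leading term u*v: subtract (-43/36)·f_1 from -43/12*u*v + 35/4*v**2 - 155/12*u + 33/2*v + 31/4 → 35/4*v**2 - 28/3*u + 469/18*v - 581/36
  leading term v**2: no divisor's leading term divides it; move 35/4*v**2 to the remainder.
  leading term u: no divisor's leading term divides it; move -28/3*u to the remainder.
  leading term v: no divisor's leading term divides it; move 469/18*v to the remainder.
  leading term 1: no divisor's leading term divides it; move -581/36 to the remainder.
  remainder 35/4*v**2 - 28/3*u + 469/18*v - 581/36 ≠ 0; add g_3 = 35/4*v**2 - 28/3*u + 469/18*v - 581/36 to the basis.

The other S-polynomials (S(f_1,g_3), S(f_2,g_3)) all reduce to 0 modulo the current basis, so we have a Gröbner basis.

G = {u**2 + 25/4*u - 35/4*v - 31/4, u*v + u + 8/3*v - 20/3, v**2 - 16/15*u + 134/45*v - 83/45}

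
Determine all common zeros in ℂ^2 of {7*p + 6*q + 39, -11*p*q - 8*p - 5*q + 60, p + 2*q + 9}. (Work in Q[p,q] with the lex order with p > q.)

{(-3, -3)}

Compute a lex Gröbner basis by Buchberger's algorithm.
f_1 = 7*p + 6*q + 39, LT = p.
f_2 = -11*p*q - 8*p - 5*q + 60, LT = p*q.
f_3 = p + 2*q + 9, LT = p.

S(f_1,f_2): lcm = p*q. S = -8/11*p + 6/7*q**2 + 394/77*q + 60/11.
  leading term p: subtract (-8/77)·f_1 from -8/11*p + 6/7*q**2 + 394/77*q + 60/11 → 6/7*q**2 + 442/77*q + 732/77
  leading term q**2: no divisor's leading term divides it; move 6/7*q**2 to the remainder.
  leading term q: no divisor's leading term divides it; move 442/77*q to the remainder.
  leading term 1: no divisor's leading term divides it; move 732/77 to the remainder.
  remainder 6/7*q**2 + 442/77*q + 732/77 ≠ 0; add h_4 = 6/7*q**2 + 442/77*q + 732/77 to the basis.

S(f_1,f_3): lcm = p. S = -8/7*q - 24/7.
  leading term q: no divisor's leading term divides it; move -8/7*q to the remainder.
  leading term 1: no divisor's leading term divides it; move -24/7 to the remainder.
  remainder -8/7*q - 24/7 ≠ 0; add h_5 = -8/7*q - 24/7 to the basis.

The other S-polynomials (S(f_2,f_3), S(f_1,h_4), S(f_2,h_4), S(f_3,h_4), S(f_1,h_5), S(f_2,h_5), S(f_3,h_5), S(h_4,h_5)) all reduce to 0 modulo the current basis, so we have a Gröbner basis.
Inter-reduce: drop elements whose leading term is divisible by another's, tail-reduce, and make monic.
Reduced Gröbner basis: {p + 3, q + 3}.

From the last basis element, q + 3 = 0, so q takes values in {-3}. Each choice, substituted upward through the basis, yields the corresponding point(s) of the solution set.
  q = -3: the earlier basis element becomes p + 3 = 0, giving p = -3 — point (-3, -3).
Check: every point annihilates each of the original generators.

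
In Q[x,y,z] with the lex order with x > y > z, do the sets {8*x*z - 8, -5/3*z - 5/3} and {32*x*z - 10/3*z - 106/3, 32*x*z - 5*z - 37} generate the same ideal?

For a fixed monomial order, each ideal has a unique reduced Gröbner basis; comparing bases decides equality.
Buchberger on the first generating set:
f_1 = 8*x*z - 8, LT = x*z.
f_2 = -5/3*z - 5/3, LT = z.

S(f_1,f_2): lcm = x*z. S = -x - 1.
  leading term x: no divisor's leading term divides it; move -x to the remainder.
  leading term 1: no divisor's leading term divides it; move -1 to the remainder.
  remainder -x - 1 ≠ 0; add g_3 = -x - 1 to the basis.

S(f_1,g_3): lcm = x*z. S = -z - 1.
  leading term z: subtract (3/5)·f_2 from -z - 1 → 0
  remainder 0.

S(f_2,g_3): leading monomials are coprime, so the S-polynomial reduces to 0 (Buchberger's first criterion).
Every S-polynomial of the final basis reduces to 0, so we have a Gröbner basis.
Inter-reduce: drop elements whose leading term is divisible by another's, tail-reduce, and make monic.
Reduced Gröbner basis: {x + 1, z + 1}.

Buchberger on the second generating set:
h_1 = 32*x*z - 10/3*z - 106/3, LT = x*z.
h_2 = 32*x*z - 5*z - 37, LT = x*z.

S(h_1,h_2): lcm = x*z. S = 5/96*z + 5/96.
  leading term z: no divisor's leading term divides it; move 5/96*z to the remainder.
  leading term 1: no divisor's leading term divides it; move 5/96 to the remainder.
  remainder 5/96*z + 5/96 ≠ 0; add k_3 = 5/96*z + 5/96 to the basis.

S(h_1,k_3): lcm = x*z. S = -x - 5/48*z - 53/48.
  leading term x: no divisor's leading term divides it; move -x to the remainder.
  leading term z: subtract (-2)·k_3 from -5/48*z - 53/48 → -1
  leading term 1: no divisor's leading term divides it; move -1 to the remainder.
  remainder -x - 1 ≠ 0; add k_4 = -x - 1 to the basis.

S(h_2,k_3): lcm = x*z. S = -x - 5/32*z - 37/32.
  leading term x: subtract (1)·k_4 from -x - 5/32*z - 37/32 → -5/32*z - 5/32
  leading term z: subtract (-3)·k_3 from -5/32*z - 5/32 → 0
  remainder 0.

S(h_1,k_4): lcm = x*z. S = -53/48*z - 53/48.
  leading term z: subtract (-106/5)·k_3 from -53/48*z - 53/48 → 0
  remainder 0.

S(h_2,k_4): lcm = x*z. S = -37/32*z - 37/32.
  leading term z: subtract (-111/5)·k_3 from -37/32*z - 37/32 → 0
  remainder 0.

S(k_3,k_4): leading monomials are coprime, so the S-polynomial reduces to 0 (Buchberger's first criterion).
Every S-polynomial of the final basis reduces to 0, so we have a Gröbner basis.
Inter-reduce: drop elements whose leading term is divisible by another's, tail-reduce, and make monic.
Reduced Gröbner basis: {x + 1, z + 1}.

Same reduced basis, so the two generating sets span the same ideal.
The same test decides containment: I ⊆ J iff every generator of I reduces to 0 modulo a Gröbner basis of J.

Yes, the ideals are equal.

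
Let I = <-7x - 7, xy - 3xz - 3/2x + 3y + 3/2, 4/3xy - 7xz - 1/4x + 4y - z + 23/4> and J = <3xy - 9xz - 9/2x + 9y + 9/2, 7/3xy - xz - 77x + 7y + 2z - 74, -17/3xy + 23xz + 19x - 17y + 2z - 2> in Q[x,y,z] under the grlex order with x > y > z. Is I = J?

Equality of ideals is decidable: compute both reduced Gröbner bases (unique for the ordering) and check whether they agree.
Buchberger on the first generating set:
f_1 = -7x - 7, LT = x.
f_2 = xy - 3xz - 3/2x + 3y + 3/2, LT = xy.
f_3 = 4/3xy - 7xz - 1/4x + 4y - z + 23/4, LT = xy.

S(f_1,f_2): lcm = xy. S = 3xz + 3/2x - 2y - 3/2.
  reduce S modulo (f_1, f_2, f_3):
  remainder -2y - 3z - 3 ≠ 0; add g_4 = -2y - 3z - 3 to the basis.

S(f_1,f_3): lcm = xy. S = 21/4xz + 3/16x - 2y + 3/4z - 69/16.
  reduce S modulo (f_1, f_2, f_3, g_4):
  remainder -3/2z - 3/2 ≠ 0; add g_5 = -3/2z - 3/2 to the basis.

The other S-polynomials (S(f_2,f_3), S(f_1,g_4), S(f_2,g_4), S(f_3,g_4), S(f_1,g_5), S(f_2,g_5), S(f_3,g_5), S(g_4,g_5)) all reduce to 0 modulo the current basis, so we have a Gröbner basis.
Inter-reduce: drop elements whose leading term is divisible by another's, tail-reduce, and make monic.
Reduced Gröbner basis: {x + 1, y, z + 1}.

Buchberger on the second generating set:
h_1 = 3xy - 9xz - 9/2x + 9y + 9/2, LT = xy.
h_2 = 7/3xy - xz - 77x + 7y + 2z - 74, LT = xy.
h_3 = -17/3xy + 23xz + 19x - 17y + 2z - 2, LT = xy.

S(h_1,h_2): lcm = xy. S = -18/7xz + 63/2x - 6/7z + 465/14.
  reduce S modulo (h_1, h_2, h_3):
  remainder -18/7xz + 63/2x - 6/7z + 465/14 ≠ 0; add k_4 = -18/7xz + 63/2x - 6/7z + 465/14 to the basis.

S(h_1,h_3): lcm = xy. S = 18/17xz + 63/34x + 6/17z + 39/34.
  reduce S modulo (h_1, h_2, h_3, k_4):
  remainder 252/17x + 252/17 ≠ 0; add k_5 = 252/17x + 252/17 to the basis.

S(h_1,k_4): lcm = xyz. S = -3xz^2 + 49/4xy - 3/2xz + 8/3yz + 155/12y + 3/2z.
  reduce S modulo (h_1, h_2, h_3, k_4, k_5):
  remainder 8/3yz + z^2 - 143/6y - 147/4z - 151/4 ≠ 0; add k_6 = 8/3yz + z^2 - 143/6y - 147/4z - 151/4 to the basis.

S(h_3,k_4): lcm = xyz. S = -69/17xz^2 + 49/4xy - 57/17xz + 8/3yz - 6/17z^2 + 155/12y + 6/17z.
  reduce S modulo (h_1, h_2, h_3, k_4, k_5, k_6):
  remainder -168/17z - 168/17 ≠ 0; add k_7 = -168/17z - 168/17 to the basis.

S(h_1,k_5): lcm = xy. S = -3xz - 3/2x + 2y + 3/2.
  reduce S modulo (h_1, h_2, h_3, k_4, k_5, k_6, k_7):
  remainder 2y ≠ 0; add k_8 = 2y to the basis.

The other S-polynomials (S(h_2,h_3), S(h_2,k_4), S(h_2,k_5), S(h_3,k_5), S(k_4,k_5), S(h_1,k_6), S(h_2,k_6), S(h_3,k_6), S(k_4,k_6), S(k_5,k_6), S(h_1,k_7), S(h_2,k_7), S(h_3,k_7), S(k_4,k_7), S(k_5,k_7), S(k_6,k_7), S(h_1,k_8), S(h_2,k_8), S(h_3,k_8), S(k_4,k_8), S(k_5,k_8), S(k_6,k_8), S(k_7,k_8)) all reduce to 0 modulo the current basis, so we have a Gröbner basis.
Inter-reduce: drop elements whose leading term is divisible by another's, tail-reduce, and make monic.
Reduced Gröbner basis: {x + 1, y, z + 1}.

Same reduced basis, so the two generating sets span the same ideal.

Yes, the ideals are equal.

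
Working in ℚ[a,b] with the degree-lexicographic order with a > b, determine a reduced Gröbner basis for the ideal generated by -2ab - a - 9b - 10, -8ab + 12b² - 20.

The reduced Gröbner basis is the canonical form of the ideal for this ordering.

f_1 = -2ab - a - 9b - 10, LT = ab.
f_2 = -8ab + 12b² - 20, LT = ab.

S(f_1,f_2): lcm = ab. S = 3/2b² + ½a + 9/2b + 5/2.
  leading term b²: no divisor's leading term divides it; move 3/2b² to the remainder.
  leading term a: no divisor's leading term divides it; move ½a to the remainder.
  leading term b: no divisor's leading term divides it; move 9/2b to the remainder.
  leading term 1: no divisor's leading term divides it; move 5/2 to the remainder.
  remainder 3/2b² + ½a + 9/2b + 5/2 ≠ 0; add g_3 = 3/2b² + ½a + 9/2b + 5/2 to the basis.

S(f_1,g_3): lcm = ab². S = -⅓a² - 5/2ab + 9/2b² - 5/3a + 5b.
  leading term a²: no divisor's leading term divides it; move -⅓a² to the remainder.
  leading term ab: subtract (5/4)·f_1 from -5/2ab + 9/2b² - 5/3a + 5b → 9/2b² - 5/12a + 65/4b + 25/2
  leading term b²: subtract (3)·g_3 from 9/2b² - 5/12a + 65/4b + 25/2 → -23/12a + 11/4b + 5
  leading term a: no divisor's leading term divides it; move -23/12a to the remainder.
  leading term b: no divisor's leading term divides it; move 11/4b to the remainder.
  leading term 1: no divisor's leading term divides it; move 5 to the remainder.
  remainder -⅓a² - 23/12a + 11/4b + 5 ≠ 0; add g_4 = -⅓a² - 23/12a + 11/4b + 5 to the basis.

S(f_2,g_3): lcm = ab². S = -3/2b³ - ⅓a² - 3ab - 5/3a + 5/2b.
  leading term b³: subtract (-b)·g_3 from -3/2b³ - ⅓a² - 3ab - 5/3a + 5/2b → -⅓a² - 5/2ab + 9/2b² - 5/3a + 5b
  leading term a²: subtract (1)·g_4 from -⅓a² - 5/2ab + 9/2b² - 5/3a + 5b → -5/2ab + 9/2b² + ¼a + 9/4b - 5
  leading term ab: subtract (5/4)·f_1 from -5/2ab + 9/2b² + ¼a + 9/4b - 5 → 9/2b² + 3/2a + 27/2b + 15/2
  leading term b²: subtract (3)·g_3 from 9/2b² + 3/2a + 27/2b + 15/2 → 0
  remainder 0.

S(f_1,g_4): lcm = a²b. S = ½a² - 5/4ab + 33/4b² + 5a + 15b.
  leading term a²: subtract (-3/2)·g_4 from ½a² - 5/4ab + 33/4b² + 5a + 15b → -5/4ab + 33/4b² + 17/8a + 153/8b + 15/2
  leading term ab: subtract (⅝)·f_1 from -5/4ab + 33/4b² + 17/8a + 153/8b + 15/2 → 33/4b² + 11/4a + 99/4b + 55/4
  leading term b²: subtract (11/2)·g_3 from 33/4b² + 11/4a + 99/4b + 55/4 → 0
  remainder 0.

S(f_2,g_4): lcm = a²b. S = -3/2ab² - 23/4ab + 33/4b² + 5/2a + 15b.
  leading term ab²: subtract (¾b)·f_1 from -3/2ab² - 23/4ab + 33/4b² + 5/2a + 15b → -5ab + 15b² + 5/2a + 45/2b
  leading term ab: subtract (5/2)·f_1 from -5ab + 15b² + 5/2a + 45/2b → 15b² + 5a + 45b + 25
  leading term b²: subtract (10)·g_3 from 15b² + 5a + 45b + 25 → 0
  remainder 0.

S(g_3,g_4): leading monomials are coprime, so the S-polynomial reduces to 0 (Buchberger's first criterion).
Every S-polynomial of the final basis reduces to 0, so we have a Gröbner basis.
Inter-reduce: drop elements whose leading term is divisible by another's, tail-reduce, and make monic.

G = {a² + 23/4a - 33/4b - 15, ab + ½a + 9/2b + 5, b² + ⅓a + 3b + 5/3}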